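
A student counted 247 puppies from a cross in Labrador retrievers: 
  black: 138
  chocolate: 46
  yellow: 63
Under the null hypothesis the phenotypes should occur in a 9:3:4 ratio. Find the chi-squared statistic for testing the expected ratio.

0.034

Under the 9:3:4 hypothesis (Σ ratio = 16, N = 247):
  black: 247 × 9/16 = 138.9375
  chocolate: 247 × 3/16 = 46.3125
  yellow: 247 × 4/16 = 61.75
χ² = Σ (O − E)² / E
  black: (138 − 138.9375)² / 138.9375 = 0.0063
  chocolate: (46 − 46.3125)² / 46.3125 = 0.0021
  yellow: (63 − 61.75)² / 61.75 = 0.0253
χ² = 0.0063 + 0.0021 + 0.0253 = 0.0337 ≈ 0.034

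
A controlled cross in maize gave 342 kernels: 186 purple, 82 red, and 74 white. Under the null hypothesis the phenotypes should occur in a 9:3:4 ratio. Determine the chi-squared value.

6.741

Under the 9:3:4 hypothesis (Σ ratio = 16, N = 342):
  purple: 342 × 9/16 = 192.375
  red: 342 × 3/16 = 64.125
  white: 342 × 4/16 = 85.5
χ² = Σ (O − E)² / E
  purple: (186 − 192.375)² / 192.375 = 0.2113
  red: (82 − 64.125)² / 64.125 = 4.9827
  white: (74 − 85.5)² / 85.5 = 1.5468
χ² = 0.2113 + 4.9827 + 1.5468 = 6.7408 ≈ 6.741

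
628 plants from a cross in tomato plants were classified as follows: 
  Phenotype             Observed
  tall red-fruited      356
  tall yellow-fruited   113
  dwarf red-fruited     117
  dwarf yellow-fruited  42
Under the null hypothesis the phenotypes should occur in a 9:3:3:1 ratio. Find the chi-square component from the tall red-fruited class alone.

Under the 9:3:3:1 hypothesis (Σ ratio = 16, N = 628):
  tall red-fruited: 628 × 9/16 = 353.25
  tall yellow-fruited: 628 × 3/16 = 117.75
  dwarf red-fruited: 628 × 3/16 = 117.75
  dwarf yellow-fruited: 628 × 1/16 = 39.25
Contribution of tall red-fruited: (356 − 353.25)² / 353.25 = 0.0214

0.021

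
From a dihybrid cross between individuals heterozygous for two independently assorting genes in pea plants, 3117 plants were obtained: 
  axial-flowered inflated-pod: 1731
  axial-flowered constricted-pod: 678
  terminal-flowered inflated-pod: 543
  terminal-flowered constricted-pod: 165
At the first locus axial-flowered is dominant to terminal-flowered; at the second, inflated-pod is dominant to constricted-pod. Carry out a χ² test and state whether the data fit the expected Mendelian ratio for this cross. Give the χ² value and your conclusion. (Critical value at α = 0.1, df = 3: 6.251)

22.763; not consistent

A dihybrid F₂ with independent assortment and complete dominance at both loci gives a 9:3:3:1 phenotypic ratio.
Under the 9:3:3:1 hypothesis (Σ ratio = 16, N = 3117):
  axial-flowered inflated-pod: 3117 × 9/16 = 1753.3125
  axial-flowered constricted-pod: 3117 × 3/16 = 584.4375
  terminal-flowered inflated-pod: 3117 × 3/16 = 584.4375
  terminal-flowered constricted-pod: 3117 × 1/16 = 194.8125
χ² = Σ (O − E)² / E
  axial-flowered inflated-pod: (1731 − 1753.3125)² / 1753.3125 = 0.2839
  axial-flowered constricted-pod: (678 − 584.4375)² / 584.4375 = 14.9784
  terminal-flowered inflated-pod: (543 − 584.4375)² / 584.4375 = 2.9380
  terminal-flowered constricted-pod: (165 − 194.8125)² / 194.8125 = 4.5623
χ² = 0.2839 + 14.9784 + 2.9380 + 4.5623 = 22.7626 ≈ 22.763
Degrees of freedom = 4 − 1 = 3; critical value at α = 0.1 is 6.251.
Since 22.763 > 6.251, we reject the null hypothesis — the data do not fit the 9:3:3:1 ratio.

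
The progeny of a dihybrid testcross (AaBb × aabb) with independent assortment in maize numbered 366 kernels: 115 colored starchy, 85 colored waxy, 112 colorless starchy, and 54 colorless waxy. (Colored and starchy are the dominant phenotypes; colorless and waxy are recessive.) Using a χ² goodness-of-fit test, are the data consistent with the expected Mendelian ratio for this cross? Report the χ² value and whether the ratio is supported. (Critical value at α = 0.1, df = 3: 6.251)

26.459; not consistent

A dihybrid testcross with independent assortment gives a 1:1:1:1 ratio.
Total ratio parts = 4. Expected numbers out of 366:
  colored starchy: 366 × 1/4 = 91.5
  colored waxy: 366 × 1/4 = 91.5
  colorless starchy: 366 × 1/4 = 91.5
  colorless waxy: 366 × 1/4 = 91.5
χ² = Σ (O − E)² / E
  colored starchy: (115 − 91.5)² / 91.5 = 6.0355
  colored waxy: (85 − 91.5)² / 91.5 = 0.4617
  colorless starchy: (112 − 91.5)² / 91.5 = 4.5929
  colorless waxy: (54 − 91.5)² / 91.5 = 15.3689
χ² = 6.0355 + 0.4617 + 4.5929 + 15.3689 = 26.459
Degrees of freedom = 4 − 1 = 3; critical value at α = 0.1 is 6.251.
Since 26.459 > 6.251, we reject the null hypothesis — the data do not fit the 1:1:1:1 ratio.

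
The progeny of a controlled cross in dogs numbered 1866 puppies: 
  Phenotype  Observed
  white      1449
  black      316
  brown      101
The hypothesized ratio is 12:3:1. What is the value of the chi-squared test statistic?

7.124

Under the 12:3:1 hypothesis (Σ ratio = 16, N = 1866):
  white: 1866 × 12/16 = 1399.5
  black: 1866 × 3/16 = 349.875
  brown: 1866 × 1/16 = 116.625
χ² = Σ (O − E)² / E
  white: (1449 − 1399.5)² / 1399.5 = 1.7508
  black: (316 − 349.875)² / 349.875 = 3.2798
  brown: (101 − 116.625)² / 116.625 = 2.0934
χ² = 1.7508 + 3.2798 + 2.0934 = 7.124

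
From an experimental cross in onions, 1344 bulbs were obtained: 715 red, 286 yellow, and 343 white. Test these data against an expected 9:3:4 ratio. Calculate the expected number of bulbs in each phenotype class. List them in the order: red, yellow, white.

756, 252, 336

Under the 9:3:4 hypothesis (Σ ratio = 16, N = 1344):
  red: 1344 × 9/16 = 756
  yellow: 1344 × 3/16 = 252
  white: 1344 × 4/16 = 336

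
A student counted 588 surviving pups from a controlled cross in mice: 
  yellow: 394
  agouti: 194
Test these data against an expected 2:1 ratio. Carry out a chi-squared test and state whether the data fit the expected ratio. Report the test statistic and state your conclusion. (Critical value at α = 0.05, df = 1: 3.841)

Under the 2:1 hypothesis (Σ ratio = 3, N = 588):
  yellow: 588 × 2/3 = 392
  agouti: 588 × 1/3 = 196
χ² = Σ (O − E)² / E
  yellow: (394 − 392)² / 392 = 0.0102
  agouti: (194 − 196)² / 196 = 0.0204
χ² = 0.0102 + 0.0204 = 0.0306 ≈ 0.031
Degrees of freedom = 2 − 1 = 1; critical value at α = 0.05 is 3.841.
Since 0.031 < 3.841, we fail to reject the null hypothesis — the data are consistent with the 2:1 ratio.

0.031; consistent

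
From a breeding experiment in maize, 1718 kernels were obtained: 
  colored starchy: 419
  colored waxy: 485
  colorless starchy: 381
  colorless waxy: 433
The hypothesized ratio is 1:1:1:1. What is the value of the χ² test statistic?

12.934

Total ratio parts = 4. Expected numbers out of 1718:
  colored starchy: 1718 × 1/4 = 429.5
  colored waxy: 1718 × 1/4 = 429.5
  colorless starchy: 1718 × 1/4 = 429.5
  colorless waxy: 1718 × 1/4 = 429.5
χ² = Σ (O − E)² / E
  colored starchy: (419 − 429.5)² / 429.5 = 0.2567
  colored waxy: (485 − 429.5)² / 429.5 = 7.1717
  colorless starchy: (381 − 429.5)² / 429.5 = 5.4767
  colorless waxy: (433 − 429.5)² / 429.5 = 0.0285
χ² = 0.2567 + 7.1717 + 5.4767 + 0.0285 = 12.9336 ≈ 12.934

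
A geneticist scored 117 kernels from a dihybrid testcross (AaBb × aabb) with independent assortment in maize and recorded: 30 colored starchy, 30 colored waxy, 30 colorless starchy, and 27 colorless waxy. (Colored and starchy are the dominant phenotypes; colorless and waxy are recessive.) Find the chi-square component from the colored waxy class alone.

A dihybrid testcross with independent assortment gives a 1:1:1:1 ratio.
The 1:1:1:1 ratio has 4 parts, so with N = 117 the expected counts are:
  colored starchy: 117 × 1/4 = 29.25
  colored waxy: 117 × 1/4 = 29.25
  colorless starchy: 117 × 1/4 = 29.25
  colorless waxy: 117 × 1/4 = 29.25
Contribution of colored waxy: (30 − 29.25)² / 29.25 = 0.0192

0.019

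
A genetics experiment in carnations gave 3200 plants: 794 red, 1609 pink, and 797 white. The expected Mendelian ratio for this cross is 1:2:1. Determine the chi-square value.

Total ratio parts = 4. Expected numbers out of 3200:
  red: 3200 × 1/4 = 800
  pink: 3200 × 2/4 = 1600
  white: 3200 × 1/4 = 800
χ² = Σ (O − E)² / E
  red: (794 − 800)² / 800 = 0.0450
  pink: (1609 − 1600)² / 1600 = 0.0506
  white: (797 − 800)² / 800 = 0.0112
χ² = 0.0450 + 0.0506 + 0.0112 = 0.1068 ≈ 0.107

0.107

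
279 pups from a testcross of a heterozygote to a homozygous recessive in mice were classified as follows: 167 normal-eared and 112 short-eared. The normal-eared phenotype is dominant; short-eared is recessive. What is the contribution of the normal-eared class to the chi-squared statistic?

A testcross of a heterozygote (Aa × aa) gives a 1:1 phenotypic ratio.
Under the 1:1 hypothesis (Σ ratio = 2, N = 279):
  normal-eared: 279 × 1/2 = 139.5
  short-eared: 279 × 1/2 = 139.5
Contribution of normal-eared: (167 − 139.5)² / 139.5 = 5.4211

5.421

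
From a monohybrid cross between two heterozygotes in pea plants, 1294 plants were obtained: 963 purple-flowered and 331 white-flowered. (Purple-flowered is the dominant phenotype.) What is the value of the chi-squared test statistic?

For a monohybrid cross between heterozygotes with complete dominance, the expected phenotypic ratio is 3:1.
The 3:1 ratio has 4 parts, so with N = 1294 the expected counts are:
  purple-flowered: 1294 × 3/4 = 970.5
  white-flowered: 1294 × 1/4 = 323.5
χ² = Σ (O − E)² / E
  purple-flowered: (963 − 970.5)² / 970.5 = 0.0580
  white-flowered: (331 − 323.5)² / 323.5 = 0.1739
χ² = 0.0580 + 0.1739 = 0.2319 ≈ 0.232

0.232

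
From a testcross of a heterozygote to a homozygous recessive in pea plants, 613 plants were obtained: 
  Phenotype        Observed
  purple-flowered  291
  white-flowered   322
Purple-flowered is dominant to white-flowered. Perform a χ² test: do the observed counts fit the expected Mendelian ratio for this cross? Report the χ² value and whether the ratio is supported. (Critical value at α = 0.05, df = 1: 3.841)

1.568; consistent

A testcross of a heterozygote (Aa × aa) gives a 1:1 phenotypic ratio.
Expected counts for N = 613 under a 1:1 ratio (total parts = 2):
  purple-flowered: 613 × 1/2 = 306.5
  white-flowered: 613 × 1/2 = 306.5
χ² = Σ (O − E)² / E
  purple-flowered: (291 − 306.5)² / 306.5 = 0.7838
  white-flowered: (322 − 306.5)² / 306.5 = 0.7838
χ² = 0.7838 + 0.7838 = 1.5676 ≈ 1.568
Degrees of freedom = 2 − 1 = 1; critical value at α = 0.05 is 3.841.
Since 1.568 < 3.841, we fail to reject the null hypothesis — the data are consistent with the 1:1 ratio.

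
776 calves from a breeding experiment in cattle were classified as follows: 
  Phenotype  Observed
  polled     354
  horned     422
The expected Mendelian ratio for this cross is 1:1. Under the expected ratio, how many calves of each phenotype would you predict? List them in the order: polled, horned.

Total ratio parts = 2. Expected numbers out of 776:
  polled: 776 × 1/2 = 388
  horned: 776 × 1/2 = 388

388, 388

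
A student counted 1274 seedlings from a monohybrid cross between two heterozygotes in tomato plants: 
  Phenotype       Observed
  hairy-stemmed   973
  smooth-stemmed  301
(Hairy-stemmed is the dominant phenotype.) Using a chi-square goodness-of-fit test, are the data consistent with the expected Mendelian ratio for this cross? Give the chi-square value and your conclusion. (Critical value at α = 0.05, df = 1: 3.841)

For a monohybrid cross between heterozygotes with complete dominance, the expected phenotypic ratio is 3:1.
Expected counts for N = 1274 under a 3:1 ratio (total parts = 4):
  hairy-stemmed: 1274 × 3/4 = 955.5
  smooth-stemmed: 1274 × 1/4 = 318.5
χ² = Σ (O − E)² / E
  hairy-stemmed: (973 − 955.5)² / 955.5 = 0.3205
  smooth-stemmed: (301 − 318.5)² / 318.5 = 0.9615
χ² = 0.3205 + 0.9615 = 1.282
Degrees of freedom = 2 − 1 = 1; critical value at α = 0.05 is 3.841.
Since 1.282 < 3.841, we fail to reject the null hypothesis — the data are consistent with the 3:1 ratio.

1.282; consistent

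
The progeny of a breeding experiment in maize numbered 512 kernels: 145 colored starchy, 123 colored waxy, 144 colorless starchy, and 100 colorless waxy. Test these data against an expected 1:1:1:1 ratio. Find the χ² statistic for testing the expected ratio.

10.578

Total ratio parts = 4. Expected numbers out of 512:
  colored starchy: 512 × 1/4 = 128
  colored waxy: 512 × 1/4 = 128
  colorless starchy: 512 × 1/4 = 128
  colorless waxy: 512 × 1/4 = 128
χ² = Σ (O − E)² / E
  colored starchy: (145 − 128)² / 128 = 2.2578
  colored waxy: (123 − 128)² / 128 = 0.1953
  colorless starchy: (144 − 128)² / 128 = 2.0000
  colorless waxy: (100 − 128)² / 128 = 6.1250
χ² = 2.2578 + 0.1953 + 2.0000 + 6.1250 = 10.5781 ≈ 10.578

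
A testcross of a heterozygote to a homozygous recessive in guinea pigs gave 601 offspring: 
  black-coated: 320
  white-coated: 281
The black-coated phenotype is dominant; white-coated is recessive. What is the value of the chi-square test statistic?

A testcross of a heterozygote (Aa × aa) gives a 1:1 phenotypic ratio.
Total ratio parts = 2. Expected numbers out of 601:
  black-coated: 601 × 1/2 = 300.5
  white-coated: 601 × 1/2 = 300.5
χ² = Σ (O − E)² / E
  black-coated: (320 − 300.5)² / 300.5 = 1.2654
  white-coated: (281 − 300.5)² / 300.5 = 1.2654
χ² = 1.2654 + 1.2654 = 2.5308 ≈ 2.531

2.531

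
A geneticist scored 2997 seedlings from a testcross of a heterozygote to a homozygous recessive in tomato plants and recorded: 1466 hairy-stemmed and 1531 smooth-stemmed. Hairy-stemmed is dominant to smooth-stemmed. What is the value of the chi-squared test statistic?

1.410

A testcross of a heterozygote (Aa × aa) gives a 1:1 phenotypic ratio.
The 1:1 ratio has 2 parts, so with N = 2997 the expected counts are:
  hairy-stemmed: 2997 × 1/2 = 1498.5
  smooth-stemmed: 2997 × 1/2 = 1498.5
χ² = Σ (O − E)² / E
  hairy-stemmed: (1466 − 1498.5)² / 1498.5 = 0.7049
  smooth-stemmed: (1531 − 1498.5)² / 1498.5 = 0.7049
χ² = 0.7049 + 0.7049 = 1.4098 ≈ 1.410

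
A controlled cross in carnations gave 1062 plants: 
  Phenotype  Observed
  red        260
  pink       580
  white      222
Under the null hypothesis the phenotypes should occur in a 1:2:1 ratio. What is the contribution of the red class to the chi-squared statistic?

0.114

Under the 1:2:1 hypothesis (Σ ratio = 4, N = 1062):
  red: 1062 × 1/4 = 265.5
  pink: 1062 × 2/4 = 531
  white: 1062 × 1/4 = 265.5
Contribution of red: (260 − 265.5)² / 265.5 = 0.1139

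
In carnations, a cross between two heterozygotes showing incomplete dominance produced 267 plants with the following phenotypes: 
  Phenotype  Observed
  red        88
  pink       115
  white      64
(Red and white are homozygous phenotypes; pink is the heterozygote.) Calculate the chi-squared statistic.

9.442

With incomplete dominance, a heterozygote × heterozygote cross gives a 1:2:1 phenotypic ratio.
The 1:2:1 ratio has 4 parts, so with N = 267 the expected counts are:
  red: 267 × 1/4 = 66.75
  pink: 267 × 2/4 = 133.5
  white: 267 × 1/4 = 66.75
χ² = Σ (O − E)² / E
  red: (88 − 66.75)² / 66.75 = 6.7650
  pink: (115 − 133.5)² / 133.5 = 2.5637
  white: (64 − 66.75)² / 66.75 = 0.1133
χ² = 6.7650 + 2.5637 + 0.1133 = 9.442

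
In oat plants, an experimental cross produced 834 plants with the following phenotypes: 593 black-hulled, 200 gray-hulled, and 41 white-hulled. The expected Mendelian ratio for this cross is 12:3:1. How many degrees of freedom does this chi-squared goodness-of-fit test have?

2

A goodness-of-fit test with 3 phenotype classes has df = 3 − 1 = 2.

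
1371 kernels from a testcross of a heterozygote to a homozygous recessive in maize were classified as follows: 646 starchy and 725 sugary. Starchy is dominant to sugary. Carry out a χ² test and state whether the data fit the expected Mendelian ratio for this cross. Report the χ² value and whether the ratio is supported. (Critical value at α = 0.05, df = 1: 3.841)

A testcross of a heterozygote (Aa × aa) gives a 1:1 phenotypic ratio.
Total ratio parts = 2. Expected numbers out of 1371:
  starchy: 1371 × 1/2 = 685.5
  sugary: 1371 × 1/2 = 685.5
χ² = Σ (O − E)² / E
  starchy: (646 − 685.5)² / 685.5 = 2.2761
  sugary: (725 − 685.5)² / 685.5 = 2.2761
χ² = 2.2761 + 2.2761 = 4.5522 ≈ 4.552
Degrees of freedom = 2 − 1 = 1; critical value at α = 0.05 is 3.841.
Since 4.552 > 3.841, we reject the null hypothesis — the data do not fit the 1:1 ratio.

4.552; not consistent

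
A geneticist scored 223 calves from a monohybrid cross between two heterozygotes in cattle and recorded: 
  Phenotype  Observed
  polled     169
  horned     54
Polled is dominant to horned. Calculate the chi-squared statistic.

0.073

For a monohybrid cross between heterozygotes with complete dominance, the expected phenotypic ratio is 3:1.
Total ratio parts = 4. Expected numbers out of 223:
  polled: 223 × 3/4 = 167.25
  horned: 223 × 1/4 = 55.75
χ² = Σ (O − E)² / E
  polled: (169 − 167.25)² / 167.25 = 0.0183
  horned: (54 − 55.75)² / 55.75 = 0.0549
χ² = 0.0183 + 0.0549 = 0.0732 ≈ 0.073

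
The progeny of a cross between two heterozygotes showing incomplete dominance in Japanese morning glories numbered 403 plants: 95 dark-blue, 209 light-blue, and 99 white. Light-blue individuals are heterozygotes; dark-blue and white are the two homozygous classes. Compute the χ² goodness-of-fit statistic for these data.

0.638

With incomplete dominance, a heterozygote × heterozygote cross gives a 1:2:1 phenotypic ratio.
Total ratio parts = 4. Expected numbers out of 403:
  dark-blue: 403 × 1/4 = 100.75
  light-blue: 403 × 2/4 = 201.5
  white: 403 × 1/4 = 100.75
χ² = Σ (O − E)² / E
  dark-blue: (95 − 100.75)² / 100.75 = 0.3282
  light-blue: (209 − 201.5)² / 201.5 = 0.2792
  white: (99 − 100.75)² / 100.75 = 0.0304
χ² = 0.3282 + 0.2792 + 0.0304 = 0.6378 ≈ 0.638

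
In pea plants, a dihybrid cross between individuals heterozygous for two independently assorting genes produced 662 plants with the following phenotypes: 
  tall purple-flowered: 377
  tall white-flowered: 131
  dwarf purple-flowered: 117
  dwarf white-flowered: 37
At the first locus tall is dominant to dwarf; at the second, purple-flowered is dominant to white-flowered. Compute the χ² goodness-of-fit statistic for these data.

A dihybrid F₂ with independent assortment and complete dominance at both loci gives a 9:3:3:1 phenotypic ratio.
The 9:3:3:1 ratio has 16 parts, so with N = 662 the expected counts are:
  tall purple-flowered: 662 × 9/16 = 372.375
  tall white-flowered: 662 × 3/16 = 124.125
  dwarf purple-flowered: 662 × 3/16 = 124.125
  dwarf white-flowered: 662 × 1/16 = 41.375
χ² = Σ (O − E)² / E
  tall purple-flowered: (377 − 372.375)² / 372.375 = 0.0574
  tall white-flowered: (131 − 124.125)² / 124.125 = 0.3808
  dwarf purple-flowered: (117 − 124.125)² / 124.125 = 0.4090
  dwarf white-flowered: (37 − 41.375)² / 41.375 = 0.4626
χ² = 0.0574 + 0.3808 + 0.4090 + 0.4626 = 1.3098 ≈ 1.310

1.310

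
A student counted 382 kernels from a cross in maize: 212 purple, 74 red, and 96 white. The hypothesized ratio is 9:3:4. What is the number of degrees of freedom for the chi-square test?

2

A goodness-of-fit test with 3 phenotype classes has df = 3 − 1 = 2.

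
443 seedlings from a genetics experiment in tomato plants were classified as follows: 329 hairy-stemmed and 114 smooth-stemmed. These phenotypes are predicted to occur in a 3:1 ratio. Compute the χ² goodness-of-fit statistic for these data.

0.127

The 3:1 ratio has 4 parts, so with N = 443 the expected counts are:
  hairy-stemmed: 443 × 3/4 = 332.25
  smooth-stemmed: 443 × 1/4 = 110.75
χ² = Σ (O − E)² / E
  hairy-stemmed: (329 − 332.25)² / 332.25 = 0.0318
  smooth-stemmed: (114 − 110.75)² / 110.75 = 0.0954
χ² = 0.0318 + 0.0954 = 0.1272 ≈ 0.127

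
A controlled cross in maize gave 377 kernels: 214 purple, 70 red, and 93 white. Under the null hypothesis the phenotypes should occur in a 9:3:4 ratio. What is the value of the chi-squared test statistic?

0.041

Under the 9:3:4 hypothesis (Σ ratio = 16, N = 377):
  purple: 377 × 9/16 = 212.0625
  red: 377 × 3/16 = 70.6875
  white: 377 × 4/16 = 94.25
χ² = Σ (O − E)² / E
  purple: (214 − 212.0625)² / 212.0625 = 0.0177
  red: (70 − 70.6875)² / 70.6875 = 0.0067
  white: (93 − 94.25)² / 94.25 = 0.0166
χ² = 0.0177 + 0.0067 + 0.0166 = 0.041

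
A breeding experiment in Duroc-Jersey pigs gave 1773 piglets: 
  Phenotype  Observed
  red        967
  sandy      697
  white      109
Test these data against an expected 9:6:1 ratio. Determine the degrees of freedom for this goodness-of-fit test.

A goodness-of-fit test with 3 phenotype classes has df = 3 − 1 = 2.

2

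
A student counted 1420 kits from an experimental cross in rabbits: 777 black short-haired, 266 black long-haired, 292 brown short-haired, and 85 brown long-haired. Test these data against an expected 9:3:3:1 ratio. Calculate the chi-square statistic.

Expected counts for N = 1420 under a 9:3:3:1 ratio (total parts = 16):
  black short-haired: 1420 × 9/16 = 798.75
  black long-haired: 1420 × 3/16 = 266.25
  brown short-haired: 1420 × 3/16 = 266.25
  brown long-haired: 1420 × 1/16 = 88.75
χ² = Σ (O − E)² / E
  black short-haired: (777 − 798.75)² / 798.75 = 0.5923
  black long-haired: (266 − 266.25)² / 266.25 = 0.0002
  brown short-haired: (292 − 266.25)² / 266.25 = 2.4904
  brown long-haired: (85 − 88.75)² / 88.75 = 0.1585
χ² = 0.5923 + 0.0002 + 2.4904 + 0.1585 = 3.2414 ≈ 3.241

3.241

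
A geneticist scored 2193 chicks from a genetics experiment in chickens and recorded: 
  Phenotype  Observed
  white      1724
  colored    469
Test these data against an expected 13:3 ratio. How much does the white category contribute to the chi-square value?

1.876

The 13:3 ratio has 16 parts, so with N = 2193 the expected counts are:
  white: 2193 × 13/16 = 1781.8125
  colored: 2193 × 3/16 = 411.1875
Contribution of white: (1724 − 1781.8125)² / 1781.8125 = 1.8758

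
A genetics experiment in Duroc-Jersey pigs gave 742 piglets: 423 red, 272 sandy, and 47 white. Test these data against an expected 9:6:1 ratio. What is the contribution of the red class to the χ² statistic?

Expected counts for N = 742 under a 9:6:1 ratio (total parts = 16):
  red: 742 × 9/16 = 417.375
  sandy: 742 × 6/16 = 278.25
  white: 742 × 1/16 = 46.375
Contribution of red: (423 − 417.375)² / 417.375 = 0.0758

0.076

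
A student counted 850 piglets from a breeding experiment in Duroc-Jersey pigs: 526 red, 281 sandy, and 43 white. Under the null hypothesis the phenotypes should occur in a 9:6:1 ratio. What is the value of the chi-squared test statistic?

11.194

The 9:6:1 ratio has 16 parts, so with N = 850 the expected counts are:
  red: 850 × 9/16 = 478.125
  sandy: 850 × 6/16 = 318.75
  white: 850 × 1/16 = 53.125
χ² = Σ (O − E)² / E
  red: (526 − 478.125)² / 478.125 = 4.7938
  sandy: (281 − 318.75)² / 318.75 = 4.4708
  white: (43 − 53.125)² / 53.125 = 1.9297
χ² = 4.7938 + 4.4708 + 1.9297 = 11.1943 ≈ 11.194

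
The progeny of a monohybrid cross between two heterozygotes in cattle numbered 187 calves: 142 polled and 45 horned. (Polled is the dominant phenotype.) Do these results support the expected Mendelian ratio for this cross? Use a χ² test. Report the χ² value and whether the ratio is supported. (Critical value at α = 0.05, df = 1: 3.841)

For a monohybrid cross between heterozygotes with complete dominance, the expected phenotypic ratio is 3:1.
The 3:1 ratio has 4 parts, so with N = 187 the expected counts are:
  polled: 187 × 3/4 = 140.25
  horned: 187 × 1/4 = 46.75
χ² = Σ (O − E)² / E
  polled: (142 − 140.25)² / 140.25 = 0.0218
  horned: (45 − 46.75)² / 46.75 = 0.0655
χ² = 0.0218 + 0.0655 = 0.0873 ≈ 0.087
Degrees of freedom = 2 − 1 = 1; critical value at α = 0.05 is 3.841.
Since 0.087 < 3.841, we fail to reject the null hypothesis — the data are consistent with the 3:1 ratio.

0.087; consistent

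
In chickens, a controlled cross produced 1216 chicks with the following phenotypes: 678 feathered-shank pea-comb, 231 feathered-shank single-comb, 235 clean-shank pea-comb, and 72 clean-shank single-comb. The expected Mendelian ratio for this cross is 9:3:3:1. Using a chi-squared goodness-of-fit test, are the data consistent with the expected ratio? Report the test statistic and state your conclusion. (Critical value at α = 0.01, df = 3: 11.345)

0.518; consistent

Under the 9:3:3:1 hypothesis (Σ ratio = 16, N = 1216):
  feathered-shank pea-comb: 1216 × 9/16 = 684
  feathered-shank single-comb: 1216 × 3/16 = 228
  clean-shank pea-comb: 1216 × 3/16 = 228
  clean-shank single-comb: 1216 × 1/16 = 76
χ² = Σ (O − E)² / E
  feathered-shank pea-comb: (678 − 684)² / 684 = 0.0526
  feathered-shank single-comb: (231 − 228)² / 228 = 0.0395
  clean-shank pea-comb: (235 − 228)² / 228 = 0.2149
  clean-shank single-comb: (72 − 76)² / 76 = 0.2105
χ² = 0.0526 + 0.0395 + 0.2149 + 0.2105 = 0.5175 ≈ 0.518
Degrees of freedom = 4 − 1 = 3; critical value at α = 0.01 is 11.345.
Since 0.518 < 11.345, we fail to reject the null hypothesis — the data are consistent with the 9:3:3:1 ratio.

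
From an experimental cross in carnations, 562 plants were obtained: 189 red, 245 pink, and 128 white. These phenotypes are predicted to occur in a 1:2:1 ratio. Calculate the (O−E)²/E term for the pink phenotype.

Expected counts for N = 562 under a 1:2:1 ratio (total parts = 4):
  red: 562 × 1/4 = 140.5
  pink: 562 × 2/4 = 281
  white: 562 × 1/4 = 140.5
Contribution of pink: (245 − 281)² / 281 = 4.6121

4.612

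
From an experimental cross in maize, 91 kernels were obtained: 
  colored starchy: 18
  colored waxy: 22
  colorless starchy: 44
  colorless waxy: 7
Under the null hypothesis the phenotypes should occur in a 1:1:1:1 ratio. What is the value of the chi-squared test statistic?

31.769

Under the 1:1:1:1 hypothesis (Σ ratio = 4, N = 91):
  colored starchy: 91 × 1/4 = 22.75
  colored waxy: 91 × 1/4 = 22.75
  colorless starchy: 91 × 1/4 = 22.75
  colorless waxy: 91 × 1/4 = 22.75
χ² = Σ (O − E)² / E
  colored starchy: (18 − 22.75)² / 22.75 = 0.9918
  colored waxy: (22 − 22.75)² / 22.75 = 0.0247
  colorless starchy: (44 − 22.75)² / 22.75 = 19.8489
  colorless waxy: (7 − 22.75)² / 22.75 = 10.9038
χ² = 0.9918 + 0.0247 + 19.8489 + 10.9038 = 31.7692 ≈ 31.769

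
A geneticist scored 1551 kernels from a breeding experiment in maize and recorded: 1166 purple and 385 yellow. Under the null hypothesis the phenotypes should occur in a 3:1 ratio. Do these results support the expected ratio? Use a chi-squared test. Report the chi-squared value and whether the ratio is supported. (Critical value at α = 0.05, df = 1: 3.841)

The 3:1 ratio has 4 parts, so with N = 1551 the expected counts are:
  purple: 1551 × 3/4 = 1163.25
  yellow: 1551 × 1/4 = 387.75
χ² = Σ (O − E)² / E
  purple: (1166 − 1163.25)² / 1163.25 = 0.0065
  yellow: (385 − 387.75)² / 387.75 = 0.0195
χ² = 0.0065 + 0.0195 = 0.026
Degrees of freedom = 2 − 1 = 1; critical value at α = 0.05 is 3.841.
Since 0.026 < 3.841, we fail to reject the null hypothesis — the data are consistent with the 3:1 ratio.

0.026; consistent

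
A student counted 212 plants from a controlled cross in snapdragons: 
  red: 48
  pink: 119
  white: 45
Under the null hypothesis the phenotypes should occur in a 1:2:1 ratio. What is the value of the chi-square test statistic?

3.274

Expected counts for N = 212 under a 1:2:1 ratio (total parts = 4):
  red: 212 × 1/4 = 53
  pink: 212 × 2/4 = 106
  white: 212 × 1/4 = 53
χ² = Σ (O − E)² / E
  red: (48 − 53)² / 53 = 0.4717
  pink: (119 − 106)² / 106 = 1.5943
  white: (45 − 53)² / 53 = 1.2075
χ² = 0.4717 + 1.5943 + 1.2075 = 3.2735 ≈ 3.274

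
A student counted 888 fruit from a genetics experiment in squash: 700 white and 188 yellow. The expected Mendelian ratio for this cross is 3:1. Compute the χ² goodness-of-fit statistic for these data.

6.943

The 3:1 ratio has 4 parts, so with N = 888 the expected counts are:
  white: 888 × 3/4 = 666
  yellow: 888 × 1/4 = 222
χ² = Σ (O − E)² / E
  white: (700 − 666)² / 666 = 1.7357
  yellow: (188 − 222)² / 222 = 5.2072
χ² = 1.7357 + 5.2072 = 6.9429 ≈ 6.943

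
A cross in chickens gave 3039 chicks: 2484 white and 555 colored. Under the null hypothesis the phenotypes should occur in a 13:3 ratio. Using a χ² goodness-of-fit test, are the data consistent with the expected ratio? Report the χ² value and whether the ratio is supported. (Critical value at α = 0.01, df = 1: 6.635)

0.474; consistent

Total ratio parts = 16. Expected numbers out of 3039:
  white: 3039 × 13/16 = 2469.1875
  colored: 3039 × 3/16 = 569.8125
χ² = Σ (O − E)² / E
  white: (2484 − 2469.1875)² / 2469.1875 = 0.0889
  colored: (555 − 569.8125)² / 569.8125 = 0.3851
χ² = 0.0889 + 0.3851 = 0.474
Degrees of freedom = 2 − 1 = 1; critical value at α = 0.01 is 6.635.
Since 0.474 < 6.635, we fail to reject the null hypothesis — the data are consistent with the 13:3 ratio.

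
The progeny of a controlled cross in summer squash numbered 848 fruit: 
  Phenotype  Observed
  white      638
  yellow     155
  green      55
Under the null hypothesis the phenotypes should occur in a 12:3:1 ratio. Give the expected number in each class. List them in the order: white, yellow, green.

Total ratio parts = 16. Expected numbers out of 848:
  white: 848 × 12/16 = 636
  yellow: 848 × 3/16 = 159
  green: 848 × 1/16 = 53

636, 159, 53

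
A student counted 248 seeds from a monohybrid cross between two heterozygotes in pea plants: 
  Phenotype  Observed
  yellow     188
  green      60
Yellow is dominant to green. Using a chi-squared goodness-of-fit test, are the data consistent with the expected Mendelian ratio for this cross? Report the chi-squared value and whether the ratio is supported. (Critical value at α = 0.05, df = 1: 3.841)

0.086; consistent

For a monohybrid cross between heterozygotes with complete dominance, the expected phenotypic ratio is 3:1.
Total ratio parts = 4. Expected numbers out of 248:
  yellow: 248 × 3/4 = 186
  green: 248 × 1/4 = 62
χ² = Σ (O − E)² / E
  yellow: (188 − 186)² / 186 = 0.0215
  green: (60 − 62)² / 62 = 0.0645
χ² = 0.0215 + 0.0645 = 0.086
Degrees of freedom = 2 − 1 = 1; critical value at α = 0.05 is 3.841.
Since 0.086 < 3.841, we fail to reject the null hypothesis — the data are consistent with the 3:1 ratio.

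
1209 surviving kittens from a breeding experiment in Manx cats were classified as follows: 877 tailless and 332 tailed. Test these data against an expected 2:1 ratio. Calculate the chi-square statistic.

The 2:1 ratio has 3 parts, so with N = 1209 the expected counts are:
  tailless: 1209 × 2/3 = 806
  tailed: 1209 × 1/3 = 403
χ² = Σ (O − E)² / E
  tailless: (877 − 806)² / 806 = 6.2543
  tailed: (332 − 403)² / 403 = 12.5087
χ² = 6.2543 + 12.5087 = 18.763

18.763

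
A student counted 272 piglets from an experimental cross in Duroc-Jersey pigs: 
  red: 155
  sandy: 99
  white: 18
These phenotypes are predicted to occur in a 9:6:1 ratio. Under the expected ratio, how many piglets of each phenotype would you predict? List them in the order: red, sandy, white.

Under the 9:6:1 hypothesis (Σ ratio = 16, N = 272):
  red: 272 × 9/16 = 153
  sandy: 272 × 6/16 = 102
  white: 272 × 1/16 = 17

153, 102, 17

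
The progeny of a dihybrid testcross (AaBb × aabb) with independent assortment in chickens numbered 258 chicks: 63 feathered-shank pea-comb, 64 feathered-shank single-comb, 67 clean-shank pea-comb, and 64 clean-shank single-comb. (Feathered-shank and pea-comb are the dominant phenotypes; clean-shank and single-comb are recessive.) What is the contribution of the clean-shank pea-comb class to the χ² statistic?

0.097

A dihybrid testcross with independent assortment gives a 1:1:1:1 ratio.
Under the 1:1:1:1 hypothesis (Σ ratio = 4, N = 258):
  feathered-shank pea-comb: 258 × 1/4 = 64.5
  feathered-shank single-comb: 258 × 1/4 = 64.5
  clean-shank pea-comb: 258 × 1/4 = 64.5
  clean-shank single-comb: 258 × 1/4 = 64.5
Contribution of clean-shank pea-comb: (67 − 64.5)² / 64.5 = 0.0969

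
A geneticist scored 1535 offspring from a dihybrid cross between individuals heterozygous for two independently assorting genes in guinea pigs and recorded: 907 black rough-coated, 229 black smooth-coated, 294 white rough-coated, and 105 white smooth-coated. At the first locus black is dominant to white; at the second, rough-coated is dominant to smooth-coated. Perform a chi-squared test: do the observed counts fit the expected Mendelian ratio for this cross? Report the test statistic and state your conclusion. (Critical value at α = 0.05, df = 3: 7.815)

A dihybrid F₂ with independent assortment and complete dominance at both loci gives a 9:3:3:1 phenotypic ratio.
Total ratio parts = 16. Expected numbers out of 1535:
  black rough-coated: 1535 × 9/16 = 863.4375
  black smooth-coated: 1535 × 3/16 = 287.8125
  white rough-coated: 1535 × 3/16 = 287.8125
  white smooth-coated: 1535 × 1/16 = 95.9375
χ² = Σ (O − E)² / E
  black rough-coated: (907 − 863.4375)² / 863.4375 = 2.1978
  black smooth-coated: (229 − 287.8125)² / 287.8125 = 12.0179
  white rough-coated: (294 − 287.8125)² / 287.8125 = 0.1330
  white smooth-coated: (105 − 95.9375)² / 95.9375 = 0.8561
χ² = 2.1978 + 12.0179 + 0.1330 + 0.8561 = 15.2048 ≈ 15.205
Degrees of freedom = 4 − 1 = 3; critical value at α = 0.05 is 7.815.
Since 15.205 > 7.815, we reject the null hypothesis — the data do not fit the 9:3:3:1 ratio.

15.205; not consistent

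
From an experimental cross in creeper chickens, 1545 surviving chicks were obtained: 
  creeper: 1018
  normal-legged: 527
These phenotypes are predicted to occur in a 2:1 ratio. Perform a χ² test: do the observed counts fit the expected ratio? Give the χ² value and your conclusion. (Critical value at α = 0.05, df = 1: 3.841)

0.419; consistent

The 2:1 ratio has 3 parts, so with N = 1545 the expected counts are:
  creeper: 1545 × 2/3 = 1030
  normal-legged: 1545 × 1/3 = 515
χ² = Σ (O − E)² / E
  creeper: (1018 − 1030)² / 1030 = 0.1398
  normal-legged: (527 − 515)² / 515 = 0.2796
χ² = 0.1398 + 0.2796 = 0.4194 ≈ 0.419
Degrees of freedom = 2 − 1 = 1; critical value at α = 0.05 is 3.841.
Since 0.419 < 3.841, we fail to reject the null hypothesis — the data are consistent with the 2:1 ratio.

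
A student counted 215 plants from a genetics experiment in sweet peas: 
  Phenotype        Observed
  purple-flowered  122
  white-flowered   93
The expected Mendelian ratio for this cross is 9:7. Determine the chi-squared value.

Expected counts for N = 215 under a 9:7 ratio (total parts = 16):
  purple-flowered: 215 × 9/16 = 120.9375
  white-flowered: 215 × 7/16 = 94.0625
χ² = Σ (O − E)² / E
  purple-flowered: (122 − 120.9375)² / 120.9375 = 0.0093
  white-flowered: (93 − 94.0625)² / 94.0625 = 0.0120
χ² = 0.0093 + 0.0120 = 0.0213 ≈ 0.021

0.021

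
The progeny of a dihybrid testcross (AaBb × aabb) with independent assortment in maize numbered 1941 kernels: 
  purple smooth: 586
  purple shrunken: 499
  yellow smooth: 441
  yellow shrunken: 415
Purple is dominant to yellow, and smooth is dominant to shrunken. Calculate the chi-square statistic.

A dihybrid testcross with independent assortment gives a 1:1:1:1 ratio.
Total ratio parts = 4. Expected numbers out of 1941:
  purple smooth: 1941 × 1/4 = 485.25
  purple shrunken: 1941 × 1/4 = 485.25
  yellow smooth: 1941 × 1/4 = 485.25
  yellow shrunken: 1941 × 1/4 = 485.25
χ² = Σ (O − E)² / E
  purple smooth: (586 − 485.25)² / 485.25 = 20.9182
  purple shrunken: (499 − 485.25)² / 485.25 = 0.3896
  yellow smooth: (441 − 485.25)² / 485.25 = 4.0352
  yellow shrunken: (415 − 485.25)² / 485.25 = 10.1701
χ² = 20.9182 + 0.3896 + 4.0352 + 10.1701 = 35.5131 ≈ 35.513

35.513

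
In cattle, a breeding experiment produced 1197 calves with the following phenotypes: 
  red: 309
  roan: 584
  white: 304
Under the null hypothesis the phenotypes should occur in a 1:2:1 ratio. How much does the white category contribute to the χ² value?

0.075

The 1:2:1 ratio has 4 parts, so with N = 1197 the expected counts are:
  red: 1197 × 1/4 = 299.25
  roan: 1197 × 2/4 = 598.5
  white: 1197 × 1/4 = 299.25
Contribution of white: (304 − 299.25)² / 299.25 = 0.0754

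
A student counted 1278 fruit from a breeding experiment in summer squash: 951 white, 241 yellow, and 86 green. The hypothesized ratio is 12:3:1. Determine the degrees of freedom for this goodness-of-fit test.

A goodness-of-fit test with 3 phenotype classes has df = 3 − 1 = 2.

2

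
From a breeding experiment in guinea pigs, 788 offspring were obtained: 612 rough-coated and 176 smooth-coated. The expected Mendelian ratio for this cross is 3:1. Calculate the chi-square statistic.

Total ratio parts = 4. Expected numbers out of 788:
  rough-coated: 788 × 3/4 = 591
  smooth-coated: 788 × 1/4 = 197
χ² = Σ (O − E)² / E
  rough-coated: (612 − 591)² / 591 = 0.7462
  smooth-coated: (176 − 197)² / 197 = 2.2386
χ² = 0.7462 + 2.2386 = 2.9848 ≈ 2.985

2.985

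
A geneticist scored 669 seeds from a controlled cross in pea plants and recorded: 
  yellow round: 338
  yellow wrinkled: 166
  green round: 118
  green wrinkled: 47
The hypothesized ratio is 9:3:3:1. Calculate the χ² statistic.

Expected counts for N = 669 under a 9:3:3:1 ratio (total parts = 16):
  yellow round: 669 × 9/16 = 376.3125
  yellow wrinkled: 669 × 3/16 = 125.4375
  green round: 669 × 3/16 = 125.4375
  green wrinkled: 669 × 1/16 = 41.8125
χ² = Σ (O − E)² / E
  yellow round: (338 − 376.3125)² / 376.3125 = 3.9006
  yellow wrinkled: (166 − 125.4375)² / 125.4375 = 13.1166
  green round: (118 − 125.4375)² / 125.4375 = 0.4410
  green wrinkled: (47 − 41.8125)² / 41.8125 = 0.6436
χ² = 3.9006 + 13.1166 + 0.4410 + 0.6436 = 18.1018 ≈ 18.102

18.102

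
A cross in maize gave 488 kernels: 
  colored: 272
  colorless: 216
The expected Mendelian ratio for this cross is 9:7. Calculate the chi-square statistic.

0.052

Expected counts for N = 488 under a 9:7 ratio (total parts = 16):
  colored: 488 × 9/16 = 274.5
  colorless: 488 × 7/16 = 213.5
χ² = Σ (O − E)² / E
  colored: (272 − 274.5)² / 274.5 = 0.0228
  colorless: (216 − 213.5)² / 213.5 = 0.0293
χ² = 0.0228 + 0.0293 = 0.0521 ≈ 0.052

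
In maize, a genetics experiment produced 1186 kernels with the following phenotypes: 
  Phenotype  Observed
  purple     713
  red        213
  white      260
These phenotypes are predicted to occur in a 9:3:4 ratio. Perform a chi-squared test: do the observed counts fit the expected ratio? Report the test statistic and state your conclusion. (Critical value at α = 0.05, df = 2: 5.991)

8.043; not consistent

Expected counts for N = 1186 under a 9:3:4 ratio (total parts = 16):
  purple: 1186 × 9/16 = 667.125
  red: 1186 × 3/16 = 222.375
  white: 1186 × 4/16 = 296.5
χ² = Σ (O − E)² / E
  purple: (713 − 667.125)² / 667.125 = 3.1546
  red: (213 − 222.375)² / 222.375 = 0.3952
  white: (260 − 296.5)² / 296.5 = 4.4933
χ² = 3.1546 + 0.3952 + 4.4933 = 8.0431 ≈ 8.043
Degrees of freedom = 3 − 1 = 2; critical value at α = 0.05 is 5.991.
Since 8.043 > 5.991, we reject the null hypothesis — the data do not fit the 9:3:4 ratio.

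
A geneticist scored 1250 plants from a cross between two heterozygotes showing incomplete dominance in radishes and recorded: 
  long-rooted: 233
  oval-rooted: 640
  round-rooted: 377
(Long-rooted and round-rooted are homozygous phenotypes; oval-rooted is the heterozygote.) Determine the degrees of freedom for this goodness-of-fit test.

With incomplete dominance, a heterozygote × heterozygote cross gives a 1:2:1 phenotypic ratio.
A goodness-of-fit test with 3 phenotype classes has df = 3 − 1 = 2.

2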